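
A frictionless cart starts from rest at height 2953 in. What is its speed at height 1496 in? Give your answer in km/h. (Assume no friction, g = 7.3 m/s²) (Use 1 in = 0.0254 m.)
Convert to SI: h₁−h₂ = 37.0078 m
mgh₁ = mgh₂ + ½mv² ⇒ v = √(2g(h₁−h₂)) = √(2·7.3·37.0078) = 23.2447 m/s = 83.68 km/h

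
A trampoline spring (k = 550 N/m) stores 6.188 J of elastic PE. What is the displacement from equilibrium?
x = √(2·PE/k) = √(2·6.188/550) = 0.15 m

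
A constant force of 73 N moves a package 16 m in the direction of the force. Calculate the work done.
W = F·d = (73)(16) = 1168 J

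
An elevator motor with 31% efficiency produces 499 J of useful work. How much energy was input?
W_in = W_out/η = 499/0.31 = 1610 J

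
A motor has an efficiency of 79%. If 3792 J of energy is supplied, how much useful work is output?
W_out = η·W_in = 0.79·3792 = 2995.68 J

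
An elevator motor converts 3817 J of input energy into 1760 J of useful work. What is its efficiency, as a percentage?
η = W_out/W_in = 1760/3817 = 46.11%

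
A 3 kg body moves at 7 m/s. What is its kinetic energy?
KE = ½mv² = ½(3)(7)² = 73.5 J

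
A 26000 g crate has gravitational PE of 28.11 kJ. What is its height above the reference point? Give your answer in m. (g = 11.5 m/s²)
Convert to SI: m = 26.0 kg, PE = 28110.0 J
h = PE/(mg) = 28110.0/(26.0·11.5) = 94.01 m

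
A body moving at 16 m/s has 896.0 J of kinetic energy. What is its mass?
m = 2·KE/v² = 2·896.0/(16)² = 7.0 kg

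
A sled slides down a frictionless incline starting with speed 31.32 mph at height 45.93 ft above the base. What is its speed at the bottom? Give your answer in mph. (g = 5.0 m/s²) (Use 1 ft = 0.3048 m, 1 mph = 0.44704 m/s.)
Convert to SI: v₀ = 14.0013 m/s, h = 13.9995 m
½mv₀² + mgh = ½mv² ⇒ v = √(v₀² + 2gh) = √(14.0013² + 2·5.0·13.9995) = 18.3311 m/s = 41.01 mph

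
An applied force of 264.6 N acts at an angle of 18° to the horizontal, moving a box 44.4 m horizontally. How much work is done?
W = F·d·cosθ = (264.6)(44.4)cos(18°) = 11170 J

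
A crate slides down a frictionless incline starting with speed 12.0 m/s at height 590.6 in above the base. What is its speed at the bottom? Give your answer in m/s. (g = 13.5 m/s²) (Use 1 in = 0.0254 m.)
Convert to SI: v₀ = 12.0 m/s, h = 15.0012 m
½mv₀² + mgh = ½mv² ⇒ v = √(v₀² + 2gh) = √(12.0² + 2·13.5·15.0012) = 23.43 m/s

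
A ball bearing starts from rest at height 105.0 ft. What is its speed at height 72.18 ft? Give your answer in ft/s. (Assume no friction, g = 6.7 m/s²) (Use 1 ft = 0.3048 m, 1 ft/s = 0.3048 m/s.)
Convert to SI: h₁−h₂ = 10.0035 m
mgh₁ = mgh₂ + ½mv² ⇒ v = √(2g(h₁−h₂)) = √(2·6.7·10.0035) = 11.5779 m/s = 37.99 ft/s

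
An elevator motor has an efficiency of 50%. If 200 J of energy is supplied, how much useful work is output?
W_out = η·W_in = 0.5·200 = 100.0 J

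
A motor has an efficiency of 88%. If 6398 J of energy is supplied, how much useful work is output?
W_out = η·W_in = 0.88·6398 = 5630.24 J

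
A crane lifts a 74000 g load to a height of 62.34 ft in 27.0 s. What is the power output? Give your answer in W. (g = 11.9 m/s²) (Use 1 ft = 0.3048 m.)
Convert to SI: m = 74.0 kg, h = 19.0012 m, t = 27.0 s
P = mgh/t = (74.0)(11.9)(19.0012)/27.0 = 619.7 W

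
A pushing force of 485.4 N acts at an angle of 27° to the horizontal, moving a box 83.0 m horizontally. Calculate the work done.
W = F·d·cosθ = (485.4)(83.0)cos(27°) = 35900 J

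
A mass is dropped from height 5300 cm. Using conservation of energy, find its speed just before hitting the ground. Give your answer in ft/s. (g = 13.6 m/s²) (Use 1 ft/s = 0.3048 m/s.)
Convert to SI: h = 53.0 m
mgh = ½mv² ⇒ v = √(2gh) = √(2·13.6·53.0) = 37.9684 m/s = 124.6 ft/s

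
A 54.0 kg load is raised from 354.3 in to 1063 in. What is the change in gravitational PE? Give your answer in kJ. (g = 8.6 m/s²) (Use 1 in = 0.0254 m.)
Convert to SI: m = 54.0 kg, Δh = 18.001 m
ΔPE = mgΔh = (54.0)(8.6)(18.001) = 8359.66 J = 8.36 kJ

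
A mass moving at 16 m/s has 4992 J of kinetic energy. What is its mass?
m = 2·KE/v² = 2·4992/(16)² = 39.0 kg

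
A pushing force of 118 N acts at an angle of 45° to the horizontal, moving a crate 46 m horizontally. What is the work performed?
W = F·d·cosθ = (118)(46)cos(45°) = 3838 J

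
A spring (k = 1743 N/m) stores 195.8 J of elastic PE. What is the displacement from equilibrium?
x = √(2·PE/k) = √(2·195.8/1743) = 0.474 m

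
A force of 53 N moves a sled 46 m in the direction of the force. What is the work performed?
W = F·d = (53)(46) = 2438 J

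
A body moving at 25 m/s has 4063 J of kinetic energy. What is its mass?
m = 2·KE/v² = 2·4063/(25)² = 13.0 kg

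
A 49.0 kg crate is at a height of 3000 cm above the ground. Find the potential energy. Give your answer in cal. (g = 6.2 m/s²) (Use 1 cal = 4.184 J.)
Convert to SI: m = 49.0 kg, h = 30.0 m
PE = mgh = (49.0)(6.2)(30.0) = 9114.0 J = 2178 cal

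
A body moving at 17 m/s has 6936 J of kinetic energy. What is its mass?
m = 2·KE/v² = 2·6936/(17)² = 48.0 kg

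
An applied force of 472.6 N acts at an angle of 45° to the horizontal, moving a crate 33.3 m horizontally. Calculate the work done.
W = F·d·cosθ = (472.6)(33.3)cos(45°) = 11130 J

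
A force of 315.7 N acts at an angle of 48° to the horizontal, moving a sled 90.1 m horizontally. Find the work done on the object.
W = F·d·cosθ = (315.7)(90.1)cos(48°) = 19030 J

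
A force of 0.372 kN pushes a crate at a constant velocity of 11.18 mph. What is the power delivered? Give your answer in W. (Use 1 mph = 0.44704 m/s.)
Convert to SI: F = 372.0 N, v = 4.99791 m/s
P = Fv = (372.0)(4.99791) = 1859 W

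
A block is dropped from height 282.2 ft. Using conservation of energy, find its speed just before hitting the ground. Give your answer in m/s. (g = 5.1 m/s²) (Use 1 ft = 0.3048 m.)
Convert to SI: h = 86.0146 m
mgh = ½mv² ⇒ v = √(2gh) = √(2·5.1·86.0146) = 29.62 m/s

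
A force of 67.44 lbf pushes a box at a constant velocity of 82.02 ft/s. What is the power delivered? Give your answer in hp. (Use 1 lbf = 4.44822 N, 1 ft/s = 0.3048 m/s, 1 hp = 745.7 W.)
Convert to SI: F = 299.988 N, v = 24.9997 m/s
P = Fv = (299.988)(24.9997) = 7499.61 W = 10.06 hp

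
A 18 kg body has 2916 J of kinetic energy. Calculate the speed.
v = √(2·KE/m) = √(2·2916/18) = 18.0 m/s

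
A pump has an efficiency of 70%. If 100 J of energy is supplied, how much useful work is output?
W_out = η·W_in = 0.7·100 = 70.0 J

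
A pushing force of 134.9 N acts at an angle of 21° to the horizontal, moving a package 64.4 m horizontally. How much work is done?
W = F·d·cosθ = (134.9)(64.4)cos(21°) = 8111 J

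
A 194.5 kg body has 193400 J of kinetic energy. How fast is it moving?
v = √(2·KE/m) = √(2·193400/194.5) = 44.59 m/s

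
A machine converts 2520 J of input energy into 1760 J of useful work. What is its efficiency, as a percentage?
η = W_out/W_in = 1760/2520 = 69.84%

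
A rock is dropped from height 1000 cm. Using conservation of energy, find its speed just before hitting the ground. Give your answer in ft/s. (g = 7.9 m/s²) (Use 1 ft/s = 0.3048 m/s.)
Convert to SI: h = 10.0 m
mgh = ½mv² ⇒ v = √(2gh) = √(2·7.9·10.0) = 12.5698 m/s = 41.24 ft/s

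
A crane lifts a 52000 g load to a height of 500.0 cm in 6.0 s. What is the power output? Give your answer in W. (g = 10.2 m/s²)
Convert to SI: m = 52.0 kg, h = 5.0 m, t = 6.0 s
P = mgh/t = (52.0)(10.2)(5.0)/6.0 = 442.0 W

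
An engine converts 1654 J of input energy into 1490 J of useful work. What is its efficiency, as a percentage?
η = W_out/W_in = 1490/1654 = 90.08%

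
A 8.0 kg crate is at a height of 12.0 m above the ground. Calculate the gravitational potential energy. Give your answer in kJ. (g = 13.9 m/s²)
PE = mgh = (8.0)(13.9)(12.0) = 1334.4 J = 1.334 kJ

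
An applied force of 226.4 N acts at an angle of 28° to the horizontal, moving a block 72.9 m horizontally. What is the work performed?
W = F·d·cosθ = (226.4)(72.9)cos(28°) = 14570 J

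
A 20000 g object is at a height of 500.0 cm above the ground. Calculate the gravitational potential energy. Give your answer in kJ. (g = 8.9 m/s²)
Convert to SI: m = 20.0 kg, h = 5.0 m
PE = mgh = (20.0)(8.9)(5.0) = 890.0 J = 0.89 kJ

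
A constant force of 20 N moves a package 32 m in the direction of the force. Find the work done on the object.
W = F·d = (20)(32) = 640.0 J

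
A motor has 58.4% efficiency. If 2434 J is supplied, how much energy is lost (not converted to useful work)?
W_lost = W_in(1 − η) = 2434·(1 − 0.584) = 1013 J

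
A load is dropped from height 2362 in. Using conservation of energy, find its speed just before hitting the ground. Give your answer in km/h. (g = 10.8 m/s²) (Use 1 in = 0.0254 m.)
Convert to SI: h = 59.9948 m
mgh = ½mv² ⇒ v = √(2gh) = √(2·10.8·59.9948) = 35.9984 m/s = 129.6 km/h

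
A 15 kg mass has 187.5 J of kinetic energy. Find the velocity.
v = √(2·KE/m) = √(2·187.5/15) = 5.0 m/s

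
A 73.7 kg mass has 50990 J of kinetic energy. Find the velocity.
v = √(2·KE/m) = √(2·50990/73.7) = 37.2 m/s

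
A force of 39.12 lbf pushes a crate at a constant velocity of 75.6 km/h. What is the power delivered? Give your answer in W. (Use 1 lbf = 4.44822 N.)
Convert to SI: F = 174.014 N, v = 21.0 m/s
P = Fv = (174.014)(21.0) = 3654 W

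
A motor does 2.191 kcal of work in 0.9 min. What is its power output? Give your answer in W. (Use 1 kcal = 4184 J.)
Convert to SI: W = 9167.14 J, t = 54.0 s
P = W/t = 9167.14/54.0 = 169.8 W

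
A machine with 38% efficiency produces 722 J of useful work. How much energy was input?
W_in = W_out/η = 722/0.38 = 1900 J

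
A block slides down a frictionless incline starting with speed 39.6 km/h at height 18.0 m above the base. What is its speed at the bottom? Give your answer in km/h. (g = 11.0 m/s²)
Convert to SI: v₀ = 11.0 m/s, h = 18.0 m
½mv₀² + mgh = ½mv² ⇒ v = √(v₀² + 2gh) = √(11.0² + 2·11.0·18.0) = 22.7376 m/s = 81.86 km/h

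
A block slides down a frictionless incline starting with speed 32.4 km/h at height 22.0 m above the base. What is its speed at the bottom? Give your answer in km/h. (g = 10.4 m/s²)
Convert to SI: v₀ = 9.0 m/s, h = 22.0 m
½mv₀² + mgh = ½mv² ⇒ v = √(v₀² + 2gh) = √(9.0² + 2·10.4·22.0) = 23.2078 m/s = 83.55 km/h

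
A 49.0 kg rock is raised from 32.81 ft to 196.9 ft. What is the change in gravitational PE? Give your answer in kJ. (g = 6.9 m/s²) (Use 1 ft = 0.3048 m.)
Convert to SI: m = 49.0 kg, Δh = 50.0146 m
ΔPE = mgΔh = (49.0)(6.9)(50.0146) = 16909.9 J = 16.91 kJ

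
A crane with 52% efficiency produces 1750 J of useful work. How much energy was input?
W_in = W_out/η = 1750/0.52 = 3365 J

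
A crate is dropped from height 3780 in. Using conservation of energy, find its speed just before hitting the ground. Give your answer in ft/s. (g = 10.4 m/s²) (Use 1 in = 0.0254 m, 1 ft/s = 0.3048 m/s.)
Convert to SI: h = 96.012 m
mgh = ½mv² ⇒ v = √(2gh) = √(2·10.4·96.012) = 44.6884 m/s = 146.6 ft/s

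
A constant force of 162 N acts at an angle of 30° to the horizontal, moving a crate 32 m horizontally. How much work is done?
W = F·d·cosθ = (162)(32)cos(30°) = 4489 J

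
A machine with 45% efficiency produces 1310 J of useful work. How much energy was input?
W_in = W_out/η = 1310/0.45 = 2911 J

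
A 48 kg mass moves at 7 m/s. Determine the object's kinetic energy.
KE = ½mv² = ½(48)(7)² = 1176.0 J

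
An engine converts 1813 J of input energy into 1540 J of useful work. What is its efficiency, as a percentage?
η = W_out/W_in = 1540/1813 = 84.94%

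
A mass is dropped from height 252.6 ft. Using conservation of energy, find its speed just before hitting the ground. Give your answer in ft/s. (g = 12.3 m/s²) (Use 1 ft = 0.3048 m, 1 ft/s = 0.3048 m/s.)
Convert to SI: h = 76.9925 m
mgh = ½mv² ⇒ v = √(2gh) = √(2·12.3·76.9925) = 43.5203 m/s = 142.8 ft/s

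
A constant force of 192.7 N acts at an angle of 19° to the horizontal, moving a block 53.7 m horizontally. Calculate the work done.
W = F·d·cosθ = (192.7)(53.7)cos(19°) = 9784 J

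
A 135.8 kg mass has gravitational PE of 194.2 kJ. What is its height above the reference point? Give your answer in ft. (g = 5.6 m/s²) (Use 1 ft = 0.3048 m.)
Convert to SI: m = 135.8 kg, PE = 194200 J
h = PE/(mg) = 194200/(135.8·5.6) = 255.365 m = 837.8 ft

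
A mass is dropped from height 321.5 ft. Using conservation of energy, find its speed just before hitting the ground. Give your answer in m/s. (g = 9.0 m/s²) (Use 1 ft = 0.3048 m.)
Convert to SI: h = 97.9932 m
mgh = ½mv² ⇒ v = √(2gh) = √(2·9.0·97.9932) = 42.0 m/s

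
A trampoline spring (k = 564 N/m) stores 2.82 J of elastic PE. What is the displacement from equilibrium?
x = √(2·PE/k) = √(2·2.82/564) = 0.1 m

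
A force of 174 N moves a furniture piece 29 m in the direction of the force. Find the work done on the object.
W = F·d = (174)(29) = 5046 J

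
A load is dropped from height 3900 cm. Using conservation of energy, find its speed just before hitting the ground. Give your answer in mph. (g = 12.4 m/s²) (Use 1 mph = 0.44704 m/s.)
Convert to SI: h = 39.0 m
mgh = ½mv² ⇒ v = √(2gh) = √(2·12.4·39.0) = 31.0998 m/s = 69.57 mph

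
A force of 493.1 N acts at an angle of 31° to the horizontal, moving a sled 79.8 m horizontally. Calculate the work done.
W = F·d·cosθ = (493.1)(79.8)cos(31°) = 33730 J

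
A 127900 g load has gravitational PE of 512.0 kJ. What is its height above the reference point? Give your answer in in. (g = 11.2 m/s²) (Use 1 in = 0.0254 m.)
Convert to SI: m = 127.9 kg, PE = 512000 J
h = PE/(mg) = 512000/(127.9·11.2) = 357.422 m = 14070 in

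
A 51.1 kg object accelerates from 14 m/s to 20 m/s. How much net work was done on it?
W = ΔKE = ½m(v₂² − v₁²) = ½(51.1)(20² − 14²) = 5212.2 J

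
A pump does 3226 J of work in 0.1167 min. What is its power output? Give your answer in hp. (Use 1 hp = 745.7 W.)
Convert to SI: W = 3226.0 J, t = 7.002 s
P = W/t = 3226.0/7.002 = 460.726 W = 0.6178 hp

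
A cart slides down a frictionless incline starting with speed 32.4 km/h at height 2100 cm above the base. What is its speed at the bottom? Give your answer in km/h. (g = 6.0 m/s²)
Convert to SI: v₀ = 9.0 m/s, h = 21.0 m
½mv₀² + mgh = ½mv² ⇒ v = √(v₀² + 2gh) = √(9.0² + 2·6.0·21.0) = 18.2483 m/s = 65.69 km/h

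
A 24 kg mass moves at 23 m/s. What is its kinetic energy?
KE = ½mv² = ½(24)(23)² = 6348.0 J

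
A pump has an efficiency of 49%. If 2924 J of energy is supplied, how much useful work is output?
W_out = η·W_in = 0.49·2924 = 1432.76 J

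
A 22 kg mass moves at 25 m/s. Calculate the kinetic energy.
KE = ½mv² = ½(22)(25)² = 6875.0 J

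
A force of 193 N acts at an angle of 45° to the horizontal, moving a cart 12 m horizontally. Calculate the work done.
W = F·d·cosθ = (193)(12)cos(45°) = 1638 J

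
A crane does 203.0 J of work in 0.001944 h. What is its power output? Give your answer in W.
Convert to SI: W = 203.0 J, t = 6.9984 s
P = W/t = 203.0/6.9984 = 29.01 W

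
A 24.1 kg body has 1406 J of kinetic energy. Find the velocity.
v = √(2·KE/m) = √(2·1406/24.1) = 10.8 m/s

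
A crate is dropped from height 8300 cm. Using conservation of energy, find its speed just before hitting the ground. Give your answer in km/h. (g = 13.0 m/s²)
Convert to SI: h = 83.0 m
mgh = ½mv² ⇒ v = √(2gh) = √(2·13.0·83.0) = 46.4543 m/s = 167.2 km/h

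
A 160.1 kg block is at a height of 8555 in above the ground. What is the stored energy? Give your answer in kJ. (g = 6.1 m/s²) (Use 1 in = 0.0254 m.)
Convert to SI: m = 160.1 kg, h = 217.297 m
PE = mgh = (160.1)(6.1)(217.297) = 212214 J = 212.2 kJ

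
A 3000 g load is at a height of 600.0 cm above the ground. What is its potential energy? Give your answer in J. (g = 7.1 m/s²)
Convert to SI: m = 3.0 kg, h = 6.0 m
PE = mgh = (3.0)(7.1)(6.0) = 127.8 J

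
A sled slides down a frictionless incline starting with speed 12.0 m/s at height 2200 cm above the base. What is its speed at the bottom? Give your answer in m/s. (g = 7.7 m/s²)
Convert to SI: v₀ = 12.0 m/s, h = 22.0 m
½mv₀² + mgh = ½mv² ⇒ v = √(v₀² + 2gh) = √(12.0² + 2·7.7·22.0) = 21.97 m/s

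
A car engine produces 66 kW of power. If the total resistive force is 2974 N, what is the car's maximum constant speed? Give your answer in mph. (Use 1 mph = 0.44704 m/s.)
P = Fv ⇒ v = P/F = 66000 W/2974.0 N = 22.1923 m/s = 49.64 mph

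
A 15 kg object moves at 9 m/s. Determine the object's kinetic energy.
KE = ½mv² = ½(15)(9)² = 607.5 J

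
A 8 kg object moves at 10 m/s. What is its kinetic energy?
KE = ½mv² = ½(8)(10)² = 400.0 J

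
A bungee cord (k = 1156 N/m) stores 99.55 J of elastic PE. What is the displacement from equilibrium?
x = √(2·PE/k) = √(2·99.55/1156) = 0.415 m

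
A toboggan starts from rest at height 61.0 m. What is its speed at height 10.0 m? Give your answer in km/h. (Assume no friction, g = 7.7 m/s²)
mgh₁ = mgh₂ + ½mv² ⇒ v = √(2g(h₁−h₂)) = √(2·7.7·51.0) = 28.025 m/s = 100.9 km/h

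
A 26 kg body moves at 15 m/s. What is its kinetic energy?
KE = ½mv² = ½(26)(15)² = 2925.0 J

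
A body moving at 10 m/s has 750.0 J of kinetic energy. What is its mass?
m = 2·KE/v² = 2·750.0/(10)² = 15.0 kg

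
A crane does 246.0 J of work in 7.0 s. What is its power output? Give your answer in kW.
P = W/t = 246.0/7.0 = 35.1429 W = 0.03514 kW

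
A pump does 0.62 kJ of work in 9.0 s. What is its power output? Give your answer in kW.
Convert to SI: W = 620.0 J, t = 9.0 s
P = W/t = 620.0/9.0 = 68.8889 W = 0.06889 kW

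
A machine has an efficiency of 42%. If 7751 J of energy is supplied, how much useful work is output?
W_out = η·W_in = 0.42·7751 = 3255.42 J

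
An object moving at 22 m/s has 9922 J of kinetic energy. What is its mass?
m = 2·KE/v² = 2·9922/(22)² = 41.0 kg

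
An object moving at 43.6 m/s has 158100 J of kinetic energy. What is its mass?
m = 2·KE/v² = 2·158100/(43.6)² = 166.3 kg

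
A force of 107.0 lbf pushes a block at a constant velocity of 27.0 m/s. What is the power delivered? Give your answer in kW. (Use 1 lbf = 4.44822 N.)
Convert to SI: F = 475.96 N, v = 27.0 m/s
P = Fv = (475.96)(27.0) = 12850.9 W = 12.85 kW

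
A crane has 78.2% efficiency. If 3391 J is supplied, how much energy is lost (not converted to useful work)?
W_lost = W_in(1 − η) = 3391·(1 − 0.782) = 739.2 J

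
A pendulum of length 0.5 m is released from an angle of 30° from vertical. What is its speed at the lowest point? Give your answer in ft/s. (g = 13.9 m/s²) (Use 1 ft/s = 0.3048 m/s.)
h = L(1 − cosθ) = 0.5(1 − cos30°) = 0.0669873 m
v = √(2gh) = √(2·13.9·0.0669873) = 1.36464 m/s = 4.477 ft/s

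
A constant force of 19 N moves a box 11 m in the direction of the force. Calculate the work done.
W = F·d = (19)(11) = 209.0 J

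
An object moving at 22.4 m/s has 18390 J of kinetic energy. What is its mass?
m = 2·KE/v² = 2·18390/(22.4)² = 73.3 kg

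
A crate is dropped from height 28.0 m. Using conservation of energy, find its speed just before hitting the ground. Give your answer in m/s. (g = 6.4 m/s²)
mgh = ½mv² ⇒ v = √(2gh) = √(2·6.4·28.0) = 18.93 m/s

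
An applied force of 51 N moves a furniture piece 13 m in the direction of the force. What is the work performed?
W = F·d = (51)(13) = 663.0 J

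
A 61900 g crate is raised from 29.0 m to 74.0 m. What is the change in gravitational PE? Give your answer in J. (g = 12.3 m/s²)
Convert to SI: m = 61.9 kg, Δh = 45.0 m
ΔPE = mgΔh = (61.9)(12.3)(45.0) = 34260 J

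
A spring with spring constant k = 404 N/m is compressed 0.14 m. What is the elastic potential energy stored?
PE = ½kx² = ½(404)(0.14)² = 3.959 J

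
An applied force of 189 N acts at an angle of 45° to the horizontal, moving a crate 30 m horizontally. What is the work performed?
W = F·d·cosθ = (189)(30)cos(45°) = 4009 J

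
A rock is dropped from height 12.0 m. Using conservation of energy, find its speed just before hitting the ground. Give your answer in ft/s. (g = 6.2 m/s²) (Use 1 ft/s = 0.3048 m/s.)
mgh = ½mv² ⇒ v = √(2gh) = √(2·6.2·12.0) = 12.1984 m/s = 40.02 ft/s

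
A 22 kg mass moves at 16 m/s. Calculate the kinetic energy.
KE = ½mv² = ½(22)(16)² = 2816.0 J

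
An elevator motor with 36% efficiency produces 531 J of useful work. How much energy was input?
W_in = W_out/η = 531/0.36 = 1475 J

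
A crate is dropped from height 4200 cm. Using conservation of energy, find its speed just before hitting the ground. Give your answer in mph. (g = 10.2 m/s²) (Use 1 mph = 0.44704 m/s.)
Convert to SI: h = 42.0 m
mgh = ½mv² ⇒ v = √(2gh) = √(2·10.2·42.0) = 29.2711 m/s = 65.48 mph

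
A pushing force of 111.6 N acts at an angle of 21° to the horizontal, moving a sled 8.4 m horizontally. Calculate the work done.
W = F·d·cosθ = (111.6)(8.4)cos(21°) = 875.2 J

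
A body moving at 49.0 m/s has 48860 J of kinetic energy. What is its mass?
m = 2·KE/v² = 2·48860/(49.0)² = 40.7 kg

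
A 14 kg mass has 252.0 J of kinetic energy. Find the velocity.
v = √(2·KE/m) = √(2·252.0/14) = 6.0 m/s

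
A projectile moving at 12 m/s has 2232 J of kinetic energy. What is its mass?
m = 2·KE/v² = 2·2232/(12)² = 31.0 kg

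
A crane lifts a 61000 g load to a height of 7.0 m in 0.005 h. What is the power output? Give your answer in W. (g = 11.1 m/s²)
Convert to SI: m = 61.0 kg, h = 7.0 m, t = 18.0 s
P = mgh/t = (61.0)(11.1)(7.0)/18.0 = 263.3 W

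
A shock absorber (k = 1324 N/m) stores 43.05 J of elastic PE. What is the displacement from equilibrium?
x = √(2·PE/k) = √(2·43.05/1324) = 0.255 m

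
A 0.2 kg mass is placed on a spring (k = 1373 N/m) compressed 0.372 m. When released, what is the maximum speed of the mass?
½kx² = ½mv² ⇒ v = x√(k/m) = (0.372)√(1373/0.2) = 30.82 m/s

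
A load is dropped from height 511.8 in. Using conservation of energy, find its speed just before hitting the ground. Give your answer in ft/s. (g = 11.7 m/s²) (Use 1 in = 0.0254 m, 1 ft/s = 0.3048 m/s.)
Convert to SI: h = 12.9997 m
mgh = ½mv² ⇒ v = √(2gh) = √(2·11.7·12.9997) = 17.4411 m/s = 57.22 ft/s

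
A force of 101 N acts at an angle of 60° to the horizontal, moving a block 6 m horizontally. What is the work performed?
W = F·d·cosθ = (101)(6)cos(60°) = 303.0 J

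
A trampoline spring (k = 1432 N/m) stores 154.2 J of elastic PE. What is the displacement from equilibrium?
x = √(2·PE/k) = √(2·154.2/1432) = 0.4641 m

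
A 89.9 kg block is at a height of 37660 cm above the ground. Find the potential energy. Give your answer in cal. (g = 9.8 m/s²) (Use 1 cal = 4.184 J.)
Convert to SI: m = 89.9 kg, h = 376.6 m
PE = mgh = (89.9)(9.8)(376.6) = 331792 J = 79300 cal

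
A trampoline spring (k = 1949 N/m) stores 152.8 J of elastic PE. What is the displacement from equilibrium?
x = √(2·PE/k) = √(2·152.8/1949) = 0.396 m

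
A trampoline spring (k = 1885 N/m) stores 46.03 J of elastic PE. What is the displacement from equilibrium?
x = √(2·PE/k) = √(2·46.03/1885) = 0.221 m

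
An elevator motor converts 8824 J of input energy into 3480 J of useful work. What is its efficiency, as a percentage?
η = W_out/W_in = 3480/8824 = 39.44%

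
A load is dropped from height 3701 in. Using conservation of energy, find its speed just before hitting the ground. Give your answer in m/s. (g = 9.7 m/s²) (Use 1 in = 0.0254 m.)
Convert to SI: h = 94.0054 m
mgh = ½mv² ⇒ v = √(2gh) = √(2·9.7·94.0054) = 42.7 m/s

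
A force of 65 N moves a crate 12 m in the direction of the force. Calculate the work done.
W = F·d = (65)(12) = 780.0 J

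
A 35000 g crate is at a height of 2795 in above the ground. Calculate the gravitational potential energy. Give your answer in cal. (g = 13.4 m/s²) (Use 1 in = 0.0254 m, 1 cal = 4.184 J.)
Convert to SI: m = 35.0 kg, h = 70.993 m
PE = mgh = (35.0)(13.4)(70.993) = 33295.7 J = 7958 cal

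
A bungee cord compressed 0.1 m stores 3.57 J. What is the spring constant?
k = 2·PE/x² = 2·3.57/(0.1)² = 714.0 N/m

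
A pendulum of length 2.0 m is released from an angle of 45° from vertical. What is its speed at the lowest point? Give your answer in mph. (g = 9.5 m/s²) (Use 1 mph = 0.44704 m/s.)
h = L(1 − cosθ) = 2.0(1 − cos45°) = 0.585786 m
v = √(2gh) = √(2·9.5·0.585786) = 3.33616 m/s = 7.463 mph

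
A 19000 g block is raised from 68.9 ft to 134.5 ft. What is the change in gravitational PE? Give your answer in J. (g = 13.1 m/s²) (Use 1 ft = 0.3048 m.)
Convert to SI: m = 19.0 kg, Δh = 19.9949 m
ΔPE = mgΔh = (19.0)(13.1)(19.9949) = 4977 J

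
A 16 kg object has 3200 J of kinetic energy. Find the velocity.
v = √(2·KE/m) = √(2·3200/16) = 20.0 m/s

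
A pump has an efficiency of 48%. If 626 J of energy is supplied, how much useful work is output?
W_out = η·W_in = 0.48·626 = 300.48 J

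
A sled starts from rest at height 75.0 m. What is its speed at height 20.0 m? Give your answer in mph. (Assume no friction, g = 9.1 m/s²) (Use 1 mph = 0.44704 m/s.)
mgh₁ = mgh₂ + ½mv² ⇒ v = √(2g(h₁−h₂)) = √(2·9.1·55.0) = 31.6386 m/s = 70.77 mph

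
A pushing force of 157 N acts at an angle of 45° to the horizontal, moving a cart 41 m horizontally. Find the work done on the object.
W = F·d·cosθ = (157)(41)cos(45°) = 4552 J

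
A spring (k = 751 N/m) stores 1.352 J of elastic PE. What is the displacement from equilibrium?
x = √(2·PE/k) = √(2·1.352/751) = 0.06 m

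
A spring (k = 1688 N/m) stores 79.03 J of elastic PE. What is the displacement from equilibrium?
x = √(2·PE/k) = √(2·79.03/1688) = 0.306 m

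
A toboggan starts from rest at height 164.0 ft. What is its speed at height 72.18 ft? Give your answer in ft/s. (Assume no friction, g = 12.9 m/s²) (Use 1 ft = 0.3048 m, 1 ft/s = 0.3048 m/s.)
Convert to SI: h₁−h₂ = 27.9867 m
mgh₁ = mgh₂ + ½mv² ⇒ v = √(2g(h₁−h₂)) = √(2·12.9·27.9867) = 26.8711 m/s = 88.16 ft/s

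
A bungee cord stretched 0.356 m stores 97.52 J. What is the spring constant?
k = 2·PE/x² = 2·97.52/(0.356)² = 1539 N/m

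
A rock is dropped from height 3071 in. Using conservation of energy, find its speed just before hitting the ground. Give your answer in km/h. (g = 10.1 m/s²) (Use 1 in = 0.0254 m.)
Convert to SI: h = 78.0034 m
mgh = ½mv² ⇒ v = √(2gh) = √(2·10.1·78.0034) = 39.6947 m/s = 142.9 km/h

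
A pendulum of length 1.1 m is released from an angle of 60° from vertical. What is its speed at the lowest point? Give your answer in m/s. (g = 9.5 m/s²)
h = L(1 − cosθ) = 1.1(1 − cos60°) = 0.55 m
v = √(2gh) = √(2·9.5·0.55) = 3.233 m/s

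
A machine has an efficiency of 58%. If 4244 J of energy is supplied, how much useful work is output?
W_out = η·W_in = 0.58·4244 = 2461.52 J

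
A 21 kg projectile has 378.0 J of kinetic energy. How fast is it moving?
v = √(2·KE/m) = √(2·378.0/21) = 6.0 m/s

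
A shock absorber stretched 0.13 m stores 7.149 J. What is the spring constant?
k = 2·PE/x² = 2·7.149/(0.13)² = 846.0 N/m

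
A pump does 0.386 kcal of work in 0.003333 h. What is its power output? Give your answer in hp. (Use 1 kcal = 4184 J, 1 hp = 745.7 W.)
Convert to SI: W = 1615.02 J, t = 11.9988 s
P = W/t = 1615.02/11.9988 = 134.599 W = 0.1805 hp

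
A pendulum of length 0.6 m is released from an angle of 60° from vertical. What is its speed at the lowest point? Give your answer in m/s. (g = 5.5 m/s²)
h = L(1 − cosθ) = 0.6(1 − cos60°) = 0.3 m
v = √(2gh) = √(2·5.5·0.3) = 1.817 m/s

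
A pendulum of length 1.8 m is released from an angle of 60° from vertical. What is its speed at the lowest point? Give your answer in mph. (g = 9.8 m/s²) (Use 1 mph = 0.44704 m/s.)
h = L(1 − cosθ) = 1.8(1 − cos60°) = 0.9 m
v = √(2gh) = √(2·9.8·0.9) = 4.2 m/s = 9.395 mph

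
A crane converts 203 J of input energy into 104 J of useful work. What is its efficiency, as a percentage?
η = W_out/W_in = 104/203 = 51.23%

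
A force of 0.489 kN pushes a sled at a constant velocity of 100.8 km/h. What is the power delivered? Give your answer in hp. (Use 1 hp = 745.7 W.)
Convert to SI: F = 489.0 N, v = 28.0 m/s
P = Fv = (489.0)(28.0) = 13692.0 W = 18.36 hp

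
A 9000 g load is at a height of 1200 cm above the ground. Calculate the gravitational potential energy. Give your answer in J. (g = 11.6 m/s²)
Convert to SI: m = 9.0 kg, h = 12.0 m
PE = mgh = (9.0)(11.6)(12.0) = 1253 J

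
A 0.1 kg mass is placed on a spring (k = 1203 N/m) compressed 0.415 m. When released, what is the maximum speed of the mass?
½kx² = ½mv² ⇒ v = x√(k/m) = (0.415)√(1203/0.1) = 45.52 m/s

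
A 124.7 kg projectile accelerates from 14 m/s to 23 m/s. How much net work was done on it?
W = ΔKE = ½m(v₂² − v₁²) = ½(124.7)(23² − 14²) = 20762.55 J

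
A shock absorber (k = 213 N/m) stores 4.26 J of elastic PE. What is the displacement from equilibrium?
x = √(2·PE/k) = √(2·4.26/213) = 0.2 m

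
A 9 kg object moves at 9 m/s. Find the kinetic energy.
KE = ½mv² = ½(9)(9)² = 364.5 J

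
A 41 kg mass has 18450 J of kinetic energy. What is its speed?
v = √(2·KE/m) = √(2·18450/41) = 30.0 m/s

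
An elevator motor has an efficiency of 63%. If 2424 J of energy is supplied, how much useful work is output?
W_out = η·W_in = 0.63·2424 = 1527.12 J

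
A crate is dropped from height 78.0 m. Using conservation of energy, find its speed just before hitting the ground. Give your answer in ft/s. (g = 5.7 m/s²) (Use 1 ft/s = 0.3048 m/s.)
mgh = ½mv² ⇒ v = √(2gh) = √(2·5.7·78.0) = 29.8195 m/s = 97.83 ft/s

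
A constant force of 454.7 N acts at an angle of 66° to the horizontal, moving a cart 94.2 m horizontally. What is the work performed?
W = F·d·cosθ = (454.7)(94.2)cos(66°) = 17420 J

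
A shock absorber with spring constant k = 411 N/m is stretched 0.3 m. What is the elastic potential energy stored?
PE = ½kx² = ½(411)(0.3)² = 18.5 J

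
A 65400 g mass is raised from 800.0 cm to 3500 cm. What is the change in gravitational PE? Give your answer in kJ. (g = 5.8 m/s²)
Convert to SI: m = 65.4 kg, Δh = 27.0 m
ΔPE = mgΔh = (65.4)(5.8)(27.0) = 10241.6 J = 10.24 kJ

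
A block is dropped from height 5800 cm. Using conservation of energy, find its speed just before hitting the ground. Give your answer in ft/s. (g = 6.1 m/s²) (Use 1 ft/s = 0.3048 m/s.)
Convert to SI: h = 58.0 m
mgh = ½mv² ⇒ v = √(2gh) = √(2·6.1·58.0) = 26.6008 m/s = 87.27 ft/s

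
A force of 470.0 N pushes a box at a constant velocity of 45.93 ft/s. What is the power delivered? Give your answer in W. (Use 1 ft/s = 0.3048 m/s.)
Convert to SI: F = 470.0 N, v = 13.9995 m/s
P = Fv = (470.0)(13.9995) = 6580 W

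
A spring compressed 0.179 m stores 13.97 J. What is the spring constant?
k = 2·PE/x² = 2·13.97/(0.179)² = 872.0 N/m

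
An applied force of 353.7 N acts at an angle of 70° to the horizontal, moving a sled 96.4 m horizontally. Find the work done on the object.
W = F·d·cosθ = (353.7)(96.4)cos(70°) = 11660 J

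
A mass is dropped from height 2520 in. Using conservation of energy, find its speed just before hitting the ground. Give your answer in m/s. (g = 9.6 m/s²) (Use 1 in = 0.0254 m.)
Convert to SI: h = 64.008 m
mgh = ½mv² ⇒ v = √(2gh) = √(2·9.6·64.008) = 35.06 m/s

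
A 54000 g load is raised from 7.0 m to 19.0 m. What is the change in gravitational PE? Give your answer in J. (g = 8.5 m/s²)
Convert to SI: m = 54.0 kg, Δh = 12.0 m
ΔPE = mgΔh = (54.0)(8.5)(12.0) = 5508 J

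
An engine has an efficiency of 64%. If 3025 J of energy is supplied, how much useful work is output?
W_out = η·W_in = 0.64·3025 = 1936.0 J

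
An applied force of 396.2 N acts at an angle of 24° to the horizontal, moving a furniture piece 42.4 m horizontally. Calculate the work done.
W = F·d·cosθ = (396.2)(42.4)cos(24°) = 15350 J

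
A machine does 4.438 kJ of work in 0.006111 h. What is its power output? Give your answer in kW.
Convert to SI: W = 4438.0 J, t = 21.9996 s
P = W/t = 4438.0/21.9996 = 201.731 W = 0.2017 kW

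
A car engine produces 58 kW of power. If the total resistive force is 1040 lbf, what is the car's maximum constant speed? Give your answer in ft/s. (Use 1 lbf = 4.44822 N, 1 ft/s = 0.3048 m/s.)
Convert to SI: F = 4626.15 N
P = Fv ⇒ v = P/F = 58000 W/4626.15 N = 12.5374 m/s = 41.13 ft/s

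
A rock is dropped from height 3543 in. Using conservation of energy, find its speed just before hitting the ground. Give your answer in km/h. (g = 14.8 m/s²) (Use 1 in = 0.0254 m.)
Convert to SI: h = 89.9922 m
mgh = ½mv² ⇒ v = √(2gh) = √(2·14.8·89.9922) = 51.6117 m/s = 185.8 km/h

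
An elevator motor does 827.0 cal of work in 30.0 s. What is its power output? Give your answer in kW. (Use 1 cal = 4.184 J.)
Convert to SI: W = 3460.17 J, t = 30.0 s
P = W/t = 3460.17/30.0 = 115.339 W = 0.1153 kW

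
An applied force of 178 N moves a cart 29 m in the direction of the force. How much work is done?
W = F·d = (178)(29) = 5162 J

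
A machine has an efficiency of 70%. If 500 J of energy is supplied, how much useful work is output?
W_out = η·W_in = 0.7·500 = 350.0 J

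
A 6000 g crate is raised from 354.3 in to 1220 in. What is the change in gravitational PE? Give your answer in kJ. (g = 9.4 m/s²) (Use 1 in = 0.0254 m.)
Convert to SI: m = 6.0 kg, Δh = 21.9888 m
ΔPE = mgΔh = (6.0)(9.4)(21.9888) = 1240.17 J = 1.24 kJ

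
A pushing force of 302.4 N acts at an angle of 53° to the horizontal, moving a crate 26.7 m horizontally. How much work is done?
W = F·d·cosθ = (302.4)(26.7)cos(53°) = 4859 J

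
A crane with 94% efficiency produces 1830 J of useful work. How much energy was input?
W_in = W_out/η = 1830/0.94 = 1947 J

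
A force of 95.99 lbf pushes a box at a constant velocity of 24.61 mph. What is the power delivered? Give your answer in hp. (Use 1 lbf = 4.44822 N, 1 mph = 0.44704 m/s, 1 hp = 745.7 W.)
Convert to SI: F = 426.985 N, v = 11.0017 m/s
P = Fv = (426.985)(11.0017) = 4697.54 W = 6.3 hp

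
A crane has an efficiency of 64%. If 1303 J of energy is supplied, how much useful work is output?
W_out = η·W_in = 0.64·1303 = 833.92 J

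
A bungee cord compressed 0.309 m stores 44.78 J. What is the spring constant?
k = 2·PE/x² = 2·44.78/(0.309)² = 938.0 N/m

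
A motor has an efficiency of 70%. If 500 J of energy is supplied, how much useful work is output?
W_out = η·W_in = 0.7·500 = 350.0 J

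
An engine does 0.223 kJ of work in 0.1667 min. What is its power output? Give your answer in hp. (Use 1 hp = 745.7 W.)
Convert to SI: W = 223.0 J, t = 10.002 s
P = W/t = 223.0/10.002 = 22.2955 W = 0.0299 hp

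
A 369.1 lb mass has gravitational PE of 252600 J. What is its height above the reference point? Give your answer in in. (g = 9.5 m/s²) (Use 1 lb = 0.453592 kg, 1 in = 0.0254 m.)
Convert to SI: m = 167.421 kg, PE = 252600 J
h = PE/(mg) = 252600/(167.421·9.5) = 158.818 m = 6253 in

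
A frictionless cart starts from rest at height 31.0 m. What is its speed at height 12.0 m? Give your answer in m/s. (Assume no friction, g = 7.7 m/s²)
mgh₁ = mgh₂ + ½mv² ⇒ v = √(2g(h₁−h₂)) = √(2·7.7·19.0) = 17.11 m/s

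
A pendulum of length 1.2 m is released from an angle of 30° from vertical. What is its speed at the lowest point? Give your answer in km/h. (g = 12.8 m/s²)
h = L(1 − cosθ) = 1.2(1 − cos30°) = 0.16077 m
v = √(2gh) = √(2·12.8·0.16077) = 2.02872 m/s = 7.303 km/h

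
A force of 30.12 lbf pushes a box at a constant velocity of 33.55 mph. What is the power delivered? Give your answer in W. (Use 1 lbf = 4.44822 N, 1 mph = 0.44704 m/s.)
Convert to SI: F = 133.98 N, v = 14.9982 m/s
P = Fv = (133.98)(14.9982) = 2009 W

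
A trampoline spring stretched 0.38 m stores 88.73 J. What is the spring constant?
k = 2·PE/x² = 2·88.73/(0.38)² = 1229 N/m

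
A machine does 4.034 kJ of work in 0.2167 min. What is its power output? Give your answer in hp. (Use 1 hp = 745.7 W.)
Convert to SI: W = 4034.0 J, t = 13.002 s
P = W/t = 4034.0/13.002 = 310.26 W = 0.4161 hp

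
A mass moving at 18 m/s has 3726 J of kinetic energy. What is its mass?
m = 2·KE/v² = 2·3726/(18)² = 23.0 kg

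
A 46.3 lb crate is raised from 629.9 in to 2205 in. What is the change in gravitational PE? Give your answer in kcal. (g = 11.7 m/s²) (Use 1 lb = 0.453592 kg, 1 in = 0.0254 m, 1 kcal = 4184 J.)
Convert to SI: m = 21.0013 kg, Δh = 40.0075 m
ΔPE = mgΔh = (21.0013)(11.7)(40.0075) = 9830.47 J = 2.35 kcal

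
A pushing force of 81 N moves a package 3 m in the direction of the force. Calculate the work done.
W = F·d = (81)(3) = 243.0 J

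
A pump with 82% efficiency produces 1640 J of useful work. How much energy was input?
W_in = W_out/η = 1640/0.82 = 2000 J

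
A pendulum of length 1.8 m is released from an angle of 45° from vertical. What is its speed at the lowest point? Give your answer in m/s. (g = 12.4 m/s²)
h = L(1 − cosθ) = 1.8(1 − cos45°) = 0.527208 m
v = √(2gh) = √(2·12.4·0.527208) = 3.616 m/s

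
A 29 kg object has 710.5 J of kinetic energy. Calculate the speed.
v = √(2·KE/m) = √(2·710.5/29) = 7.0 m/s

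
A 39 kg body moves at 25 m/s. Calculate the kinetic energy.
KE = ½mv² = ½(39)(25)² = 12187.5 J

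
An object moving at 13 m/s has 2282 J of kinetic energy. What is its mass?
m = 2·KE/v² = 2·2282/(13)² = 27.01 kg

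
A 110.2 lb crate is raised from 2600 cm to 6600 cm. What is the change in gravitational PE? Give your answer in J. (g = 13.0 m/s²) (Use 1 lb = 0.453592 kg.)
Convert to SI: m = 49.9858 kg, Δh = 40.0 m
ΔPE = mgΔh = (49.9858)(13.0)(40.0) = 25990 J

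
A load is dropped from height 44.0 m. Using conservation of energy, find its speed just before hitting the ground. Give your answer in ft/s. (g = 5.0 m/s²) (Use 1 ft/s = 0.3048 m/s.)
mgh = ½mv² ⇒ v = √(2gh) = √(2·5.0·44.0) = 20.9762 m/s = 68.82 ft/s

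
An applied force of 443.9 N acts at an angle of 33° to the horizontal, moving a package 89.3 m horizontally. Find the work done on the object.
W = F·d·cosθ = (443.9)(89.3)cos(33°) = 33250 J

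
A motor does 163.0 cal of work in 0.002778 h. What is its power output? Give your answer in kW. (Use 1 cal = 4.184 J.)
Convert to SI: W = 681.992 J, t = 10.0008 s
P = W/t = 681.992/10.0008 = 68.1937 W = 0.06819 kW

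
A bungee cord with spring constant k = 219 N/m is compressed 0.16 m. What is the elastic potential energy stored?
PE = ½kx² = ½(219)(0.16)² = 2.803 J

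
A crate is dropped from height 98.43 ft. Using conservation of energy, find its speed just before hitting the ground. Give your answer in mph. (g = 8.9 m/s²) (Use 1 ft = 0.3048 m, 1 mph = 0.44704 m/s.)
Convert to SI: h = 30.0015 m
mgh = ½mv² ⇒ v = √(2gh) = √(2·8.9·30.0015) = 23.109 m/s = 51.69 mph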